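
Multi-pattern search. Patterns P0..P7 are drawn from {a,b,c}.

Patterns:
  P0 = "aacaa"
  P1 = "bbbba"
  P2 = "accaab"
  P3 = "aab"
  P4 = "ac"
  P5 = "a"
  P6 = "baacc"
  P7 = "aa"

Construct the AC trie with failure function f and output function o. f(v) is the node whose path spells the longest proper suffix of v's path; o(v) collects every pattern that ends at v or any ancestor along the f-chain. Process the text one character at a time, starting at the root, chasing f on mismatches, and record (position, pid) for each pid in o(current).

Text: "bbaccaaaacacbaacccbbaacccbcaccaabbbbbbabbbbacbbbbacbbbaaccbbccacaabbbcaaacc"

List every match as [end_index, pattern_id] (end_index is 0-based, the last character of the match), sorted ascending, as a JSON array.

Build:
Trie nodes:
  0='ε' goto a→1 b→6
  1='a' goto a→2 c→11  [P5 ends]
  2='aa' goto b→16 c→3  [P7 ends]
  3='aac' goto a→4
  4='aaca' goto a→5
  5='aacaa' goto ·  [P0 ends]
  6='b' goto a→17 b→7
  7='bb' goto b→8
  8='bbb' goto b→9
  9='bbbb' goto a→10
  10='bbbba' goto ·  [P1 ends]
  11='ac' goto c→12  [P4 ends]
  12='acc' goto a→13
  13='acca' goto a→14
  14='accaa' goto b→15
  15='accaab' goto ·  [P2 ends]
  16='aab' goto ·  [P3 ends]
  17='ba' goto a→18
  18='baa' goto c→19
  19='baac' goto c→20
  20='baacc' goto ·  [P6 ends]

BFS fail/out derivation:
  n1('a'): parent n0 fail=0; on 'a' 0 → fail=0;  out {5}∪∅={5}
  n6('b'): parent n0 fail=0; on 'b' 0 → fail=0;  out ∅∪∅=∅
  n2('aa'): parent n1 fail=0; on 'a' 0 → fail=1;  out {7}∪{5}={5,7}
  n7('bb'): parent n6 fail=0; on 'b' 0 → fail=6;  out ∅∪∅=∅
  n11('ac'): parent n1 fail=0; on 'c' 0 → fail=0;  out {4}∪∅={4}
  n17('ba'): parent n6 fail=0; on 'a' 0 → fail=1;  out ∅∪{5}={5}
  n3('aac'): parent n2 fail=1; on 'c' 1 → fail=11;  out ∅∪{4}={4}
  n8('bbb'): parent n7 fail=6; on 'b' 6 → fail=7;  out ∅∪∅=∅
  n12('acc'): parent n11 fail=0; on 'c' 0 → fail=0;  out ∅∪∅=∅
  n16('aab'): parent n2 fail=1; on 'b' 1→0 → fail=6;  out {3}∪∅={3}
  n18('baa'): parent n17 fail=1; on 'a' 1 → fail=2;  out ∅∪{5,7}={5,7}
  n4('aaca'): parent n3 fail=11; on 'a' 11→0 → fail=1;  out ∅∪{5}={5}
  n9('bbbb'): parent n8 fail=7; on 'b' 7 → fail=8;  out ∅∪∅=∅
  n13('acca'): parent n12 fail=0; on 'a' 0 → fail=1;  out ∅∪{5}={5}
  n19('baac'): parent n18 fail=2; on 'c' 2 → fail=3;  out ∅∪{4}={4}
  n5('aacaa'): parent n4 fail=1; on 'a' 1 → fail=2;  out {0}∪{5,7}={0,5,7}
  n10('bbbba'): parent n9 fail=8; on 'a' 8→7→6 → fail=17;  out {1}∪{5}={1,5}
  n14('accaa'): parent n13 fail=1; on 'a' 1 → fail=2;  out ∅∪{5,7}={5,7}
  n20('baacc'): parent n19 fail=3; on 'c' 3→11 → fail=12;  out {6}∪∅={6}
  n15('accaab'): parent n14 fail=2; on 'b' 2 → fail=16;  out {2}∪{3}={2,3}

Run:
pos 0 'b': at 6
pos 1 'b': at 7
pos 2 'a': at 17 (via fail)  → match P5@[2:2]
pos 3 'c': at 11 (via fail)  → match P4@[2:3]
pos 4 'c': at 12
pos 5 'a': at 13  → match P5@[5:5]
pos 6 'a': at 14  → match P5@[6:6],P7@[5:6]
pos 7 'a': at 2 (via fail)  → match P5@[7:7],P7@[6:7]
pos 8 'a': at 2 (via fail)  → match P5@[8:8],P7@[7:8]
pos 9 'c': at 3  → match P4@[8:9]
pos 10 'a': at 4  → match P5@[10:10]
pos 11 'c': at 11 (via fail)  → match P4@[10:11]
pos 12 'b': at 6 (via fail)
pos 13 'a': at 17  → match P5@[13:13]
pos 14 'a': at 18  → match P5@[14:14],P7@[13:14]
pos 15 'c': at 19  → match P4@[14:15]
pos 16 'c': at 20  → match P6@[12:16]
pos 17 'c': at 0 (via fail)
pos 18 'b': at 6
pos 19 'b': at 7
pos 20 'a': at 17 (via fail)  → match P5@[20:20]
pos 21 'a': at 18  → match P5@[21:21],P7@[20:21]
pos 22 'c': at 19  → match P4@[21:22]
pos 23 'c': at 20  → match P6@[19:23]
pos 24 'c': at 0 (via fail)
pos 25 'b': at 6
pos 26 'c': at 0 (via fail)
pos 27 'a': at 1  → match P5@[27:27]
pos 28 'c': at 11  → match P4@[27:28]
pos 29 'c': at 12
pos 30 'a': at 13  → match P5@[30:30]
pos 31 'a': at 14  → match P5@[31:31],P7@[30:31]
pos 32 'b': at 15  → match P2@[27:32],P3@[30:32]
pos 33 'b': at 7 (via fail)
pos 34 'b': at 8
pos 35 'b': at 9
pos 36 'b': at 9 (via fail)
pos 37 'b': at 9 (via fail)
pos 38 'a': at 10  → match P1@[34:38],P5@[38:38]
pos 39 'b': at 6 (via fail)
pos 40 'b': at 7
pos 41 'b': at 8
pos 42 'b': at 9
pos 43 'a': at 10  → match P1@[39:43],P5@[43:43]
pos 44 'c': at 11 (via fail)  → match P4@[43:44]
pos 45 'b': at 6 (via fail)
pos 46 'b': at 7
pos 47 'b': at 8
pos 48 'b': at 9
pos 49 'a': at 10  → match P1@[45:49],P5@[49:49]
pos 50 'c': at 11 (via fail)  → match P4@[49:50]
pos 51 'b': at 6 (via fail)
pos 52 'b': at 7
pos 53 'b': at 8
pos 54 'a': at 17 (via fail)  → match P5@[54:54]
pos 55 'a': at 18  → match P5@[55:55],P7@[54:55]
pos 56 'c': at 19  → match P4@[55:56]
pos 57 'c': at 20  → match P6@[53:57]
pos 58 'b': at 6 (via fail)
pos 59 'b': at 7
pos 60 'c': at 0 (via fail)
pos 61 'c': at 0
pos 62 'a': at 1  → match P5@[62:62]
pos 63 'c': at 11  → match P4@[62:63]
pos 64 'a': at 1 (via fail)  → match P5@[64:64]
pos 65 'a': at 2  → match P5@[65:65],P7@[64:65]
pos 66 'b': at 16  → match P3@[64:66]
pos 67 'b': at 7 (via fail)
pos 68 'b': at 8
pos 69 'c': at 0 (via fail)
pos 70 'a': at 1  → match P5@[70:70]
pos 71 'a': at 2  → match P5@[71:71],P7@[70:71]
pos 72 'a': at 2 (via fail)  → match P5@[72:72],P7@[71:72]
pos 73 'c': at 3  → match P4@[72:73]
pos 74 'c': at 12 (via fail)

Result: [[2,5],[3,4],[5,5],[6,5],[6,7],[7,5],[7,7],[8,5],[8,7],[9,4],[10,5],[11,4],[13,5],[14,5],[14,7],[15,4],[16,6],[20,5],[21,5],[21,7],[22,4],[23,6],[27,5],[28,4],[30,5],[31,5],[31,7],[32,2],[32,3],[38,1],[38,5],[43,1],[43,5],[44,4],[49,1],[49,5],[50,4],[54,5],[55,5],[55,7],[56,4],[57,6],[62,5],[63,4],[64,5],[65,5],[65,7],[66,3],[70,5],[71,5],[71,7],[72,5],[72,7],[73,4]]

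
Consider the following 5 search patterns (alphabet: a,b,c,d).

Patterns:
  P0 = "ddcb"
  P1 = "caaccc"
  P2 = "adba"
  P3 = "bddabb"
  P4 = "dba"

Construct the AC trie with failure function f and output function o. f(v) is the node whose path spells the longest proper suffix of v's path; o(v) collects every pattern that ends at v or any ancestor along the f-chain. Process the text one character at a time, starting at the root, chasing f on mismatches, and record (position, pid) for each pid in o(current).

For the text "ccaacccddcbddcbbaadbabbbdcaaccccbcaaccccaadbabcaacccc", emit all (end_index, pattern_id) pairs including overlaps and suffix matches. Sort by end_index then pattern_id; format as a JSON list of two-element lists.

Build:
Trie (insert patterns):
  0='ε' goto a→11 b→15 c→5 d→1
  1='d' goto b→21 d→2
  2='dd' goto c→3
  3='ddc' goto b→4
  4='ddcb' goto ·  [P0 ends]
  5='c' goto a→6
  6='ca' goto a→7
  7='caa' goto c→8
  8='caac' goto c→9
  9='caacc' goto c→10
  10='caaccc' goto ·  [P1 ends]
  11='a' goto d→12
  12='ad' goto b→13
  13='adb' goto a→14
  14='adba' goto ·  [P2 ends]
  15='b' goto d→16
  16='bd' goto d→17
  17='bdd' goto a→18
  18='bdda' goto b→19
  19='bddab' goto b→20
  20='bddabb' goto ·  [P3 ends]
  21='db' goto a→22
  22='dba' goto ·  [P4 ends]

Failure links (BFS by depth):
  n1('d'): parent n0 fail=0; on 'd' 0 → fail=0;  out ∅∪∅=∅
  n5('c'): parent n0 fail=0; on 'c' 0 → fail=0;  out ∅∪∅=∅
  n11('a'): parent n0 fail=0; on 'a' 0 → fail=0;  out ∅∪∅=∅
  n15('b'): parent n0 fail=0; on 'b' 0 → fail=0;  out ∅∪∅=∅
  n2('dd'): parent n1 fail=0; on 'd' 0 → fail=1;  out ∅∪∅=∅
  n6('ca'): parent n5 fail=0; on 'a' 0 → fail=11;  out ∅∪∅=∅
  n12('ad'): parent n11 fail=0; on 'd' 0 → fail=1;  out ∅∪∅=∅
  n16('bd'): parent n15 fail=0; on 'd' 0 → fail=1;  out ∅∪∅=∅
  n21('db'): parent n1 fail=0; on 'b' 0 → fail=15;  out ∅∪∅=∅
  n3('ddc'): parent n2 fail=1; on 'c' 1→0 → fail=5;  out ∅∪∅=∅
  n7('caa'): parent n6 fail=11; on 'a' 11→0 → fail=11;  out ∅∪∅=∅
  n13('adb'): parent n12 fail=1; on 'b' 1 → fail=21;  out ∅∪∅=∅
  n17('bdd'): parent n16 fail=1; on 'd' 1 → fail=2;  out ∅∪∅=∅
  n22('dba'): parent n21 fail=15; on 'a' 15→0 → fail=11;  out {4}∪∅={4}
  n4('ddcb'): parent n3 fail=5; on 'b' 5→0 → fail=15;  out {0}∪∅={0}
  n8('caac'): parent n7 fail=11; on 'c' 11→0 → fail=5;  out ∅∪∅=∅
  n14('adba'): parent n13 fail=21; on 'a' 21 → fail=22;  out {2}∪{4}={2,4}
  n18('bdda'): parent n17 fail=2; on 'a' 2→1→0 → fail=11;  out ∅∪∅=∅
  n9('caacc'): parent n8 fail=5; on 'c' 5→0 → fail=5;  out ∅∪∅=∅
  n19('bddab'): parent n18 fail=11; on 'b' 11→0 → fail=15;  out ∅∪∅=∅
  n10('caaccc'): parent n9 fail=5; on 'c' 5→0 → fail=5;  out {1}∪∅={1}
  n20('bddabb'): parent n19 fail=15; on 'b' 15→0 → fail=15;  out {3}∪∅={3}

Text stream:
pos 0 'c': at 5
pos 1 'c': at 5 ·f
pos 2 'a': at 6
pos 3 'a': at 7
pos 4 'c': at 8
pos 5 'c': at 9
pos 6 'c': at 10  ** P1@[1:6]
pos 7 'd': at 1 ·f
pos 8 'd': at 2
pos 9 'c': at 3
pos 10 'b': at 4  ** P0@[7:10]
pos 11 'd': at 16 ·f
pos 12 'd': at 17
pos 13 'c': at 3 ·f
pos 14 'b': at 4  ** P0@[11:14]
pos 15 'b': at 15 ·f
pos 16 'a': at 11 ·f
pos 17 'a': at 11 ·f
pos 18 'd': at 12
pos 19 'b': at 13
pos 20 'a': at 14  ** P2@[17:20],P4@[18:20]
pos 21 'b': at 15 ·f
pos 22 'b': at 15 ·f
pos 23 'b': at 15 ·f
pos 24 'd': at 16
pos 25 'c': at 5 ·f
pos 26 'a': at 6
pos 27 'a': at 7
pos 28 'c': at 8
pos 29 'c': at 9
pos 30 'c': at 10  ** P1@[25:30]
pos 31 'c': at 5 ·f
pos 32 'b': at 15 ·f
pos 33 'c': at 5 ·f
pos 34 'a': at 6
pos 35 'a': at 7
pos 36 'c': at 8
pos 37 'c': at 9
pos 38 'c': at 10  ** P1@[33:38]
pos 39 'c': at 5 ·f
pos 40 'a': at 6
pos 41 'a': at 7
pos 42 'd': at 12 ·f
pos 43 'b': at 13
pos 44 'a': at 14  ** P2@[41:44],P4@[42:44]
pos 45 'b': at 15 ·f
pos 46 'c': at 5 ·f
pos 47 'a': at 6
pos 48 'a': at 7
pos 49 'c': at 8
pos 50 'c': at 9
pos 51 'c': at 10  ** P1@[46:51]
pos 52 'c': at 5 ·f

Matches: [[6,1],[10,0],[14,0],[20,2],[20,4],[30,1],[38,1],[44,2],[44,4],[51,1]]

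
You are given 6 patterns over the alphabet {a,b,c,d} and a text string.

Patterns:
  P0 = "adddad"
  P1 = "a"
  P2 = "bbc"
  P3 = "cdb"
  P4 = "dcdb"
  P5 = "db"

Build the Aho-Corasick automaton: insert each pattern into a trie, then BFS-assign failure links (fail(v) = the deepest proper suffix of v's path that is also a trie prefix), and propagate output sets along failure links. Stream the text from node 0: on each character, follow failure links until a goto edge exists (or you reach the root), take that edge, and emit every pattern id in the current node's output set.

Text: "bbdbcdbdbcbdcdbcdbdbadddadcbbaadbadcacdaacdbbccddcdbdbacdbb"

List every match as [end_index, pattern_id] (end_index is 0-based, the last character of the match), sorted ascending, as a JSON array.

Build automaton:
Trie nodes:
  0='ε' goto a→1 b→7 c→10 d→13
  1='a' goto d→2  [P1 ends]
  2='ad' goto d→3
  3='add' goto d→4
  4='addd' goto a→5
  5='addda' goto d→6
  6='adddad' goto ·  [P0 ends]
  7='b' goto b→8
  8='bb' goto c→9
  9='bbc' goto ·  [P2 ends]
  10='c' goto d→11
  11='cd' goto b→12
  12='cdb' goto ·  [P3 ends]
  13='d' goto b→17 c→14
  14='dc' goto d→15
  15='dcd' goto b→16
  16='dcdb' goto ·  [P4 ends]
  17='db' goto ·  [P5 ends]

BFS fail/out derivation:
  fail(1) 'a': from fail(0)=0 chase 'a': 0 ⇒ 0;  out={1}∪out(0)={1}
  fail(7) 'b': from fail(0)=0 chase 'b': 0 ⇒ 0;  out=∅∪out(0)=∅
  fail(10) 'c': from fail(0)=0 chase 'c': 0 ⇒ 0;  out=∅∪out(0)=∅
  fail(13) 'd': from fail(0)=0 chase 'd': 0 ⇒ 0;  out=∅∪out(0)=∅
  fail(2) 'ad': from fail(1)=0 chase 'd': 0 ⇒ 13;  out=∅∪out(13)=∅
  fail(8) 'bb': from fail(7)=0 chase 'b': 0 ⇒ 7;  out=∅∪out(7)=∅
  fail(11) 'cd': from fail(10)=0 chase 'd': 0 ⇒ 13;  out=∅∪out(13)=∅
  fail(14) 'dc': from fail(13)=0 chase 'c': 0 ⇒ 10;  out=∅∪out(10)=∅
  fail(17) 'db': from fail(13)=0 chase 'b': 0 ⇒ 7;  out={5}∪out(7)={5}
  fail(3) 'add': from fail(2)=13 chase 'd': 13→0 ⇒ 13;  out=∅∪out(13)=∅
  fail(9) 'bbc': from fail(8)=7 chase 'c': 7→0 ⇒ 10;  out={2}∪out(10)={2}
  fail(12) 'cdb': from fail(11)=13 chase 'b': 13 ⇒ 17;  out={3}∪out(17)={3,5}
  fail(15) 'dcd': from fail(14)=10 chase 'd': 10 ⇒ 11;  out=∅∪out(11)=∅
  fail(4) 'addd': from fail(3)=13 chase 'd': 13→0 ⇒ 13;  out=∅∪out(13)=∅
  fail(16) 'dcdb': from fail(15)=11 chase 'b': 11 ⇒ 12;  out={4}∪out(12)={3,4,5}
  fail(5) 'addda': from fail(4)=13 chase 'a': 13→0 ⇒ 1;  out=∅∪out(1)={1}
  fail(6) 'adddad': from fail(5)=1 chase 'd': 1 ⇒ 2;  out={0}∪out(2)={0}

Scan:
i=0 'b': node 0→7
i=1 'b': node 7→8
i=2 'd': node 8→13 (via fail)
i=3 'b': node 13→17  ** P5@[2:3]
i=4 'c': node 17→10 (via fail)
i=5 'd': node 10→11
i=6 'b': node 11→12  ** P3@[4:6],P5@[5:6]
i=7 'd': node 12→13 (via fail)
i=8 'b': node 13→17  ** P5@[7:8]
i=9 'c': node 17→10 (via fail)
i=10 'b': node 10→7 (via fail)
i=11 'd': node 7→13 (via fail)
i=12 'c': node 13→14
i=13 'd': node 14→15
i=14 'b': node 15→16  ** P3@[12:14],P4@[11:14],P5@[13:14]
i=15 'c': node 16→10 (via fail)
i=16 'd': node 10→11
i=17 'b': node 11→12  ** P3@[15:17],P5@[16:17]
i=18 'd': node 12→13 (via fail)
i=19 'b': node 13→17  ** P5@[18:19]
i=20 'a': node 17→1 (via fail)  ** P1@[20:20]
i=21 'd': node 1→2
i=22 'd': node 2→3
i=23 'd': node 3→4
i=24 'a': node 4→5  ** P1@[24:24]
i=25 'd': node 5→6  ** P0@[20:25]
i=26 'c': node 6→14 (via fail)
i=27 'b': node 14→7 (via fail)
i=28 'b': node 7→8
i=29 'a': node 8→1 (via fail)  ** P1@[29:29]
i=30 'a': node 1→1 (via fail)  ** P1@[30:30]
i=31 'd': node 1→2
i=32 'b': node 2→17 (via fail)  ** P5@[31:32]
i=33 'a': node 17→1 (via fail)  ** P1@[33:33]
i=34 'd': node 1→2
i=35 'c': node 2→14 (via fail)
i=36 'a': node 14→1 (via fail)  ** P1@[36:36]
i=37 'c': node 1→10 (via fail)
i=38 'd': node 10→11
i=39 'a': node 11→1 (via fail)  ** P1@[39:39]
i=40 'a': node 1→1 (via fail)  ** P1@[40:40]
i=41 'c': node 1→10 (via fail)
i=42 'd': node 10→11
i=43 'b': node 11→12  ** P3@[41:43],P5@[42:43]
i=44 'b': node 12→8 (via fail)
i=45 'c': node 8→9  ** P2@[43:45]
i=46 'c': node 9→10 (via fail)
i=47 'd': node 10→11
i=48 'd': node 11→13 (via fail)
i=49 'c': node 13→14
i=50 'd': node 14→15
i=51 'b': node 15→16  ** P3@[49:51],P4@[48:51],P5@[50:51]
i=52 'd': node 16→13 (via fail)
i=53 'b': node 13→17  ** P5@[52:53]
i=54 'a': node 17→1 (via fail)  ** P1@[54:54]
i=55 'c': node 1→10 (via fail)
i=56 'd': node 10→11
i=57 'b': node 11→12  ** P3@[55:57],P5@[56:57]
i=58 'b': node 12→8 (via fail)

All matches (sorted): [[3,5],[6,3],[6,5],[8,5],[14,3],[14,4],[14,5],[17,3],[17,5],[19,5],[20,1],[24,1],[25,0],[29,1],[30,1],[32,5],[33,1],[36,1],[39,1],[40,1],[43,3],[43,5],[45,2],[51,3],[51,4],[51,5],[53,5],[54,1],[57,3],[57,5]]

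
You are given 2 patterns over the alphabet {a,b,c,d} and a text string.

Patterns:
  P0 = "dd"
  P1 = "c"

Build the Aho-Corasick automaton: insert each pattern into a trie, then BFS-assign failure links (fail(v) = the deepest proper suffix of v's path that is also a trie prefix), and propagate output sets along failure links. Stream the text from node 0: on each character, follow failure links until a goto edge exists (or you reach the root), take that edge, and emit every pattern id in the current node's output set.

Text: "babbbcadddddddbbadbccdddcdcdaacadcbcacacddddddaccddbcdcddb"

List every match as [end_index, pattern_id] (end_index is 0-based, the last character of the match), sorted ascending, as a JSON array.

Build automaton:
Trie nodes:
  0='ε' goto c→3 d→1
  1='d' goto d→2
  2='dd' goto ·  ←P0
  3='c' goto ·  ←P1

BFS fail/out derivation:
  fail(1) 'd': from fail(0)=0 chase 'd': 0 ⇒ 0;  out=∅∪out(0)=∅
  fail(3) 'c': from fail(0)=0 chase 'c': 0 ⇒ 0;  out={1}∪out(0)={1}
  fail(2) 'dd': from fail(1)=0 chase 'd': 0 ⇒ 1;  out={0}∪out(1)={0}

Text stream:
[0] read 'b'  n0⇒n0
[1] read 'a'  n0⇒n0
[2] read 'b'  n0⇒n0
[3] read 'b'  n0⇒n0
[4] read 'b'  n0⇒n0
[5] read 'c'  n0⇒n3  ** P1@[5:5]
[6] read 'a'  n3⇒n0 ·f
[7] read 'd'  n0⇒n1
[8] read 'd'  n1⇒n2  ** P0@[7:8]
[9] read 'd'  n2⇒n2 ·f  ** P0@[8:9]
[10] read 'd'  n2⇒n2 ·f  ** P0@[9:10]
[11] read 'd'  n2⇒n2 ·f  ** P0@[10:11]
[12] read 'd'  n2⇒n2 ·f  ** P0@[11:12]
[13] read 'd'  n2⇒n2 ·f  ** P0@[12:13]
[14] read 'b'  n2⇒n0 ·f
[15] read 'b'  n0⇒n0
[16] read 'a'  n0⇒n0
[17] read 'd'  n0⇒n1
[18] read 'b'  n1⇒n0 ·f
[19] read 'c'  n0⇒n3  ** P1@[19:19]
[20] read 'c'  n3⇒n3 ·f  ** P1@[20:20]
[21] read 'd'  n3⇒n1 ·f
[22] read 'd'  n1⇒n2  ** P0@[21:22]
[23] read 'd'  n2⇒n2 ·f  ** P0@[22:23]
[24] read 'c'  n2⇒n3 ·f  ** P1@[24:24]
[25] read 'd'  n3⇒n1 ·f
[26] read 'c'  n1⇒n3 ·f  ** P1@[26:26]
[27] read 'd'  n3⇒n1 ·f
[28] read 'a'  n1⇒n0 ·f
[29] read 'a'  n0⇒n0
[30] read 'c'  n0⇒n3  ** P1@[30:30]
[31] read 'a'  n3⇒n0 ·f
[32] read 'd'  n0⇒n1
[33] read 'c'  n1⇒n3 ·f  ** P1@[33:33]
[34] read 'b'  n3⇒n0 ·f
[35] read 'c'  n0⇒n3  ** P1@[35:35]
[36] read 'a'  n3⇒n0 ·f
[37] read 'c'  n0⇒n3  ** P1@[37:37]
[38] read 'a'  n3⇒n0 ·f
[39] read 'c'  n0⇒n3  ** P1@[39:39]
[40] read 'd'  n3⇒n1 ·f
[41] read 'd'  n1⇒n2  ** P0@[40:41]
[42] read 'd'  n2⇒n2 ·f  ** P0@[41:42]
[43] read 'd'  n2⇒n2 ·f  ** P0@[42:43]
[44] read 'd'  n2⇒n2 ·f  ** P0@[43:44]
[45] read 'd'  n2⇒n2 ·f  ** P0@[44:45]
[46] read 'a'  n2⇒n0 ·f
[47] read 'c'  n0⇒n3  ** P1@[47:47]
[48] read 'c'  n3⇒n3 ·f  ** P1@[48:48]
[49] read 'd'  n3⇒n1 ·f
[50] read 'd'  n1⇒n2  ** P0@[49:50]
[51] read 'b'  n2⇒n0 ·f
[52] read 'c'  n0⇒n3  ** P1@[52:52]
[53] read 'd'  n3⇒n1 ·f
[54] read 'c'  n1⇒n3 ·f  ** P1@[54:54]
[55] read 'd'  n3⇒n1 ·f
[56] read 'd'  n1⇒n2  ** P0@[55:56]
[57] read 'b'  n2⇒n0 ·f

All matches (sorted): [[5,1],[8,0],[9,0],[10,0],[11,0],[12,0],[13,0],[19,1],[20,1],[22,0],[23,0],[24,1],[26,1],[30,1],[33,1],[35,1],[37,1],[39,1],[41,0],[42,0],[43,0],[44,0],[45,0],[47,1],[48,1],[50,0],[52,1],[54,1],[56,0]]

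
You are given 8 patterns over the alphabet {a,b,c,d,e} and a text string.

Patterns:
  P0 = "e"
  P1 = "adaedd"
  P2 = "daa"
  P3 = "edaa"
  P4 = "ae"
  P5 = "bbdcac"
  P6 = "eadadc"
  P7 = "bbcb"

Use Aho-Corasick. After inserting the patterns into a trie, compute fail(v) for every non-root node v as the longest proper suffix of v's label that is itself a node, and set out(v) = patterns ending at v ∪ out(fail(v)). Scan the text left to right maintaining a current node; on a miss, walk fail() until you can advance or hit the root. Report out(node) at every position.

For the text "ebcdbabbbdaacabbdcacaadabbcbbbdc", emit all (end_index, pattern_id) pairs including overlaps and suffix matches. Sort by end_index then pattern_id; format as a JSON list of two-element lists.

Build automaton:
Trie (insert patterns):
  0='ε' goto a→2 b→15 d→8 e→1
  1='e' goto a→21 d→11  ←P0
  2='a' goto d→3 e→14
  3='ad' goto a→4
  4='ada' goto e→5
  5='adae' goto d→6
  6='adaed' goto d→7
  7='adaedd' goto ·  ←P1
  8='d' goto a→9
  9='da' goto a→10
  10='daa' goto ·  ←P2
  11='ed' goto a→12
  12='eda' goto a→13
  13='edaa' goto ·  ←P3
  14='ae' goto ·  ←P4
  15='b' goto b→16
  16='bb' goto c→26 d→17
  17='bbd' goto c→18
  18='bbdc' goto a→19
  19='bbdca' goto c→20
  20='bbdcac' goto ·  ←P5
  21='ea' goto d→22
  22='ead' goto a→23
  23='eada' goto d→24
  24='eadad' goto c→25
  25='eadadc' goto ·  ←P6
  26='bbc' goto b→27
  27='bbcb' goto ·  ←P7

BFS fail/out derivation:
  fail(1) 'e': from fail(0)=0 chase 'e': 0 ⇒ 0;  out={0}∪out(0)={0}
  fail(2) 'a': from fail(0)=0 chase 'a': 0 ⇒ 0;  out=∅∪out(0)=∅
  fail(8) 'd': from fail(0)=0 chase 'd': 0 ⇒ 0;  out=∅∪out(0)=∅
  fail(15) 'b': from fail(0)=0 chase 'b': 0 ⇒ 0;  out=∅∪out(0)=∅
  fail(3) 'ad': from fail(2)=0 chase 'd': 0 ⇒ 8;  out=∅∪out(8)=∅
  fail(9) 'da': from fail(8)=0 chase 'a': 0 ⇒ 2;  out=∅∪out(2)=∅
  fail(11) 'ed': from fail(1)=0 chase 'd': 0 ⇒ 8;  out=∅∪out(8)=∅
  fail(14) 'ae': from fail(2)=0 chase 'e': 0 ⇒ 1;  out={4}∪out(1)={0,4}
  fail(16) 'bb': from fail(15)=0 chase 'b': 0 ⇒ 15;  out=∅∪out(15)=∅
  fail(21) 'ea': from fail(1)=0 chase 'a': 0 ⇒ 2;  out=∅∪out(2)=∅
  fail(4) 'ada': from fail(3)=8 chase 'a': 8 ⇒ 9;  out=∅∪out(9)=∅
  fail(10) 'daa': from fail(9)=2 chase 'a': 2→0 ⇒ 2;  out={2}∪out(2)={2}
  fail(12) 'eda': from fail(11)=8 chase 'a': 8 ⇒ 9;  out=∅∪out(9)=∅
  fail(17) 'bbd': from fail(16)=15 chase 'd': 15→0 ⇒ 8;  out=∅∪out(8)=∅
  fail(22) 'ead': from fail(21)=2 chase 'd': 2 ⇒ 3;  out=∅∪out(3)=∅
  fail(26) 'bbc': from fail(16)=15 chase 'c': 15→0 ⇒ 0;  out=∅∪out(0)=∅
  fail(5) 'adae': from fail(4)=9 chase 'e': 9→2 ⇒ 14;  out=∅∪out(14)={0,4}
  fail(13) 'edaa': from fail(12)=9 chase 'a': 9 ⇒ 10;  out={3}∪out(10)={2,3}
  fail(18) 'bbdc': from fail(17)=8 chase 'c': 8→0 ⇒ 0;  out=∅∪out(0)=∅
  fail(23) 'eada': from fail(22)=3 chase 'a': 3 ⇒ 4;  out=∅∪out(4)=∅
  fail(27) 'bbcb': from fail(26)=0 chase 'b': 0 ⇒ 15;  out={7}∪out(15)={7}
  fail(6) 'adaed': from fail(5)=14 chase 'd': 14→1 ⇒ 11;  out=∅∪out(11)=∅
  fail(19) 'bbdca': from fail(18)=0 chase 'a': 0 ⇒ 2;  out=∅∪out(2)=∅
  fail(24) 'eadad': from fail(23)=4 chase 'd': 4→9→2 ⇒ 3;  out=∅∪out(3)=∅
  fail(7) 'adaedd': from fail(6)=11 chase 'd': 11→8→0 ⇒ 8;  out={1}∪out(8)={1}
  fail(20) 'bbdcac': from fail(19)=2 chase 'c': 2→0 ⇒ 0;  out={5}∪out(0)={5}
  fail(25) 'eadadc': from fail(24)=3 chase 'c': 3→8→0 ⇒ 0;  out={6}∪out(0)={6}

Text stream:
i=0 'e': node 0→1  ** P0@[0:0]
i=1 'b': node 1→15 ·f
i=2 'c': node 15→0 ·f
i=3 'd': node 0→8
i=4 'b': node 8→15 ·f
i=5 'a': node 15→2 ·f
i=6 'b': node 2→15 ·f
i=7 'b': node 15→16
i=8 'b': node 16→16 ·f
i=9 'd': node 16→17
i=10 'a': node 17→9 ·f
i=11 'a': node 9→10  ** P2@[9:11]
i=12 'c': node 10→0 ·f
i=13 'a': node 0→2
i=14 'b': node 2→15 ·f
i=15 'b': node 15→16
i=16 'd': node 16→17
i=17 'c': node 17→18
i=18 'a': node 18→19
i=19 'c': node 19→20  ** P5@[14:19]
i=20 'a': node 20→2 ·f
i=21 'a': node 2→2 ·f
i=22 'd': node 2→3
i=23 'a': node 3→4
i=24 'b': node 4→15 ·f
i=25 'b': node 15→16
i=26 'c': node 16→26
i=27 'b': node 26→27  ** P7@[24:27]
i=28 'b': node 27→16 ·f
i=29 'b': node 16→16 ·f
i=30 'd': node 16→17
i=31 'c': node 17→18

All matches (sorted): [[0,0],[11,2],[19,5],[27,7]]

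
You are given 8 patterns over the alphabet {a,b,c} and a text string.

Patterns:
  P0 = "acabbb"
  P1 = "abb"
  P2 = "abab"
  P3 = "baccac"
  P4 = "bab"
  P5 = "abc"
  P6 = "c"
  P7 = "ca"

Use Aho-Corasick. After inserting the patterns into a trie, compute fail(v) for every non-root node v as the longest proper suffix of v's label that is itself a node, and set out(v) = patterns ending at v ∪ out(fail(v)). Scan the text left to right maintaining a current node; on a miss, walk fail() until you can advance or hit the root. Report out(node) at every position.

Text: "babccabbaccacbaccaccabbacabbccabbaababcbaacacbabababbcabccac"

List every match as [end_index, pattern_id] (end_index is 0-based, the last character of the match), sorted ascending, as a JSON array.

Build:
Trie (insert patterns):
  0='ε' goto a→1 b→11 c→19
  1='a' goto b→7 c→2
  2='ac' goto a→3
  3='aca' goto b→4
  4='acab' goto b→5
  5='acabb' goto b→6
  6='acabbb' goto ·  ←P0
  7='ab' goto a→9 b→8 c→18
  8='abb' goto ·  ←P1
  9='aba' goto b→10
  10='abab' goto ·  ←P2
  11='b' goto a→12
  12='ba' goto b→17 c→13
  13='bac' goto c→14
  14='bacc' goto a→15
  15='bacca' goto c→16
  16='baccac' goto ·  ←P3
  17='bab' goto ·  ←P4
  18='abc' goto ·  ←P5
  19='c' goto a→20  ←P6
  20='ca' goto ·  ←P7

BFS fail/out derivation:
  n1('a'): parent n0 fail=0; on 'a' 0 → fail=0;  out ∅∪∅=∅
  n11('b'): parent n0 fail=0; on 'b' 0 → fail=0;  out ∅∪∅=∅
  n19('c'): parent n0 fail=0; on 'c' 0 → fail=0;  out {6}∪∅={6}
  n2('ac'): parent n1 fail=0; on 'c' 0 → fail=19;  out ∅∪{6}={6}
  n7('ab'): parent n1 fail=0; on 'b' 0 → fail=11;  out ∅∪∅=∅
  n12('ba'): parent n11 fail=0; on 'a' 0 → fail=1;  out ∅∪∅=∅
  n20('ca'): parent n19 fail=0; on 'a' 0 → fail=1;  out {7}∪∅={7}
  n3('aca'): parent n2 fail=19; on 'a' 19 → fail=20;  out ∅∪{7}={7}
  n8('abb'): parent n7 fail=11; on 'b' 11→0 → fail=11;  out {1}∪∅={1}
  n9('aba'): parent n7 fail=11; on 'a' 11 → fail=12;  out ∅∪∅=∅
  n13('bac'): parent n12 fail=1; on 'c' 1 → fail=2;  out ∅∪{6}={6}
  n17('bab'): parent n12 fail=1; on 'b' 1 → fail=7;  out {4}∪∅={4}
  n18('abc'): parent n7 fail=11; on 'c' 11→0 → fail=19;  out {5}∪{6}={5,6}
  n4('acab'): parent n3 fail=20; on 'b' 20→1 → fail=7;  out ∅∪∅=∅
  n10('abab'): parent n9 fail=12; on 'b' 12 → fail=17;  out {2}∪{4}={2,4}
  n14('bacc'): parent n13 fail=2; on 'c' 2→19→0 → fail=19;  out ∅∪{6}={6}
  n5('acabb'): parent n4 fail=7; on 'b' 7 → fail=8;  out ∅∪{1}={1}
  n15('bacca'): parent n14 fail=19; on 'a' 19 → fail=20;  out ∅∪{7}={7}
  n6('acabbb'): parent n5 fail=8; on 'b' 8→11→0 → fail=11;  out {0}∪∅={0}
  n16('baccac'): parent n15 fail=20; on 'c' 20→1 → fail=2;  out {3}∪{6}={3,6}

Scan:
i=0 'b': node 0→11
i=1 'a': node 11→12
i=2 'b': node 12→17  ** P4@[0:2]
i=3 'c': node 17→18 (fail-walked)  ** P5@[1:3],P6@[3:3]
i=4 'c': node 18→19 (fail-walked)  ** P6@[4:4]
i=5 'a': node 19→20  ** P7@[4:5]
i=6 'b': node 20→7 (fail-walked)
i=7 'b': node 7→8  ** P1@[5:7]
i=8 'a': node 8→12 (fail-walked)
i=9 'c': node 12→13  ** P6@[9:9]
i=10 'c': node 13→14  ** P6@[10:10]
i=11 'a': node 14→15  ** P7@[10:11]
i=12 'c': node 15→16  ** P3@[7:12],P6@[12:12]
i=13 'b': node 16→11 (fail-walked)
i=14 'a': node 11→12
i=15 'c': node 12→13  ** P6@[15:15]
i=16 'c': node 13→14  ** P6@[16:16]
i=17 'a': node 14→15  ** P7@[16:17]
i=18 'c': node 15→16  ** P3@[13:18],P6@[18:18]
i=19 'c': node 16→19 (fail-walked)  ** P6@[19:19]
i=20 'a': node 19→20  ** P7@[19:20]
i=21 'b': node 20→7 (fail-walked)
i=22 'b': node 7→8  ** P1@[20:22]
i=23 'a': node 8→12 (fail-walked)
i=24 'c': node 12→13  ** P6@[24:24]
i=25 'a': node 13→3 (fail-walked)  ** P7@[24:25]
i=26 'b': node 3→4
i=27 'b': node 4→5  ** P1@[25:27]
i=28 'c': node 5→19 (fail-walked)  ** P6@[28:28]
i=29 'c': node 19→19 (fail-walked)  ** P6@[29:29]
i=30 'a': node 19→20  ** P7@[29:30]
i=31 'b': node 20→7 (fail-walked)
i=32 'b': node 7→8  ** P1@[30:32]
i=33 'a': node 8→12 (fail-walked)
i=34 'a': node 12→1 (fail-walked)
i=35 'b': node 1→7
i=36 'a': node 7→9
i=37 'b': node 9→10  ** P2@[34:37],P4@[35:37]
i=38 'c': node 10→18 (fail-walked)  ** P5@[36:38],P6@[38:38]
i=39 'b': node 18→11 (fail-walked)
i=40 'a': node 11→12
i=41 'a': node 12→1 (fail-walked)
i=42 'c': node 1→2  ** P6@[42:42]
i=43 'a': node 2→3  ** P7@[42:43]
i=44 'c': node 3→2 (fail-walked)  ** P6@[44:44]
i=45 'b': node 2→11 (fail-walked)
i=46 'a': node 11→12
i=47 'b': node 12→17  ** P4@[45:47]
i=48 'a': node 17→9 (fail-walked)
i=49 'b': node 9→10  ** P2@[46:49],P4@[47:49]
i=50 'a': node 10→9 (fail-walked)
i=51 'b': node 9→10  ** P2@[48:51],P4@[49:51]
i=52 'b': node 10→8 (fail-walked)  ** P1@[50:52]
i=53 'c': node 8→19 (fail-walked)  ** P6@[53:53]
i=54 'a': node 19→20  ** P7@[53:54]
i=55 'b': node 20→7 (fail-walked)
i=56 'c': node 7→18  ** P5@[54:56],P6@[56:56]
i=57 'c': node 18→19 (fail-walked)  ** P6@[57:57]
i=58 'a': node 19→20  ** P7@[57:58]
i=59 'c': node 20→2 (fail-walked)  ** P6@[59:59]

Matches: [[2,4],[3,5],[3,6],[4,6],[5,7],[7,1],[9,6],[10,6],[11,7],[12,3],[12,6],[15,6],[16,6],[17,7],[18,3],[18,6],[19,6],[20,7],[22,1],[24,6],[25,7],[27,1],[28,6],[29,6],[30,7],[32,1],[37,2],[37,4],[38,5],[38,6],[42,6],[43,7],[44,6],[47,4],[49,2],[49,4],[51,2],[51,4],[52,1],[53,6],[54,7],[56,5],[56,6],[57,6],[58,7],[59,6]]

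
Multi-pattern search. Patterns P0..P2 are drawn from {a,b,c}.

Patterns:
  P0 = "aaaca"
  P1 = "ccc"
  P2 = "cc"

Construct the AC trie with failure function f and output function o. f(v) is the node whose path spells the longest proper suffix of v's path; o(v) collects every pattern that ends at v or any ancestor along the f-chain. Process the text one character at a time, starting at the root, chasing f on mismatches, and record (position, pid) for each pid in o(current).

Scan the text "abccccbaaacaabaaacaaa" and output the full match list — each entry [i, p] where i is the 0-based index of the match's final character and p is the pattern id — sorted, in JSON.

Build automaton:
Trie nodes:
  0='ε' goto a→1 c→6
  1='a' goto a→2
  2='aa' goto a→3
  3='aaa' goto c→4
  4='aaac' goto a→5
  5='aaaca' goto ·  [P0 ends]
  6='c' goto c→7
  7='cc' goto c→8  [P2 ends]
  8='ccc' goto ·  [P1 ends]

BFS fail/out derivation:
  n1('a'): parent n0 fail=0; on 'a' 0 → fail=0;  out ∅∪∅=∅
  n6('c'): parent n0 fail=0; on 'c' 0 → fail=0;  out ∅∪∅=∅
  n2('aa'): parent n1 fail=0; on 'a' 0 → fail=1;  out ∅∪∅=∅
  n7('cc'): parent n6 fail=0; on 'c' 0 → fail=6;  out {2}∪∅={2}
  n3('aaa'): parent n2 fail=1; on 'a' 1 → fail=2;  out ∅∪∅=∅
  n8('ccc'): parent n7 fail=6; on 'c' 6 → fail=7;  out {1}∪{2}={1,2}
  n4('aaac'): parent n3 fail=2; on 'c' 2→1→0 → fail=6;  out ∅∪∅=∅
  n5('aaaca'): parent n4 fail=6; on 'a' 6→0 → fail=1;  out {0}∪∅={0}

Text stream:
[0] read 'a'  n0⇒n1
[1] read 'b'  n1⇒n0 (fail-walked)
[2] read 'c'  n0⇒n6
[3] read 'c'  n6⇒n7  → match P2@[2:3]
[4] read 'c'  n7⇒n8  → match P1@[2:4],P2@[3:4]
[5] read 'c'  n8⇒n8 (fail-walked)  → match P1@[3:5],P2@[4:5]
[6] read 'b'  n8⇒n0 (fail-walked)
[7] read 'a'  n0⇒n1
[8] read 'a'  n1⇒n2
[9] read 'a'  n2⇒n3
[10] read 'c'  n3⇒n4
[11] read 'a'  n4⇒n5  → match P0@[7:11]
[12] read 'a'  n5⇒n2 (fail-walked)
[13] read 'b'  n2⇒n0 (fail-walked)
[14] read 'a'  n0⇒n1
[15] read 'a'  n1⇒n2
[16] read 'a'  n2⇒n3
[17] read 'c'  n3⇒n4
[18] read 'a'  n4⇒n5  → match P0@[14:18]
[19] read 'a'  n5⇒n2 (fail-walked)
[20] read 'a'  n2⇒n3

Matches: [[3,2],[4,1],[4,2],[5,1],[5,2],[11,0],[18,0]]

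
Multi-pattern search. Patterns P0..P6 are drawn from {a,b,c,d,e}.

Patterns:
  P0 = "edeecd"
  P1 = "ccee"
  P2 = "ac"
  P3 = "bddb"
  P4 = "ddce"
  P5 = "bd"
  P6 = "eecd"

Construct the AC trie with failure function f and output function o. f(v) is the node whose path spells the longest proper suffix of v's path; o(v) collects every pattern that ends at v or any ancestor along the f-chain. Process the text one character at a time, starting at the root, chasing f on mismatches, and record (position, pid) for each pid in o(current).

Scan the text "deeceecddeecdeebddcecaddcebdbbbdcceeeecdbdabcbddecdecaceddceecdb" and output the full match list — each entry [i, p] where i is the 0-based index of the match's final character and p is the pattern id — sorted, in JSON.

Construct AC machine:
Trie nodes:
  n0 'ε': a→11 b→13 c→7 d→17 e→1
  n1 'e': d→2 e→21
  n2 'ed': e→3
  n3 'ede': e→4
  n4 'edee': c→5
  n5 'edeec': d→6
  n6 'edeecd': ·  [P0 ends]
  n7 'c': c→8
  n8 'cc': e→9
  n9 'cce': e→10
  n10 'ccee': ·  [P1 ends]
  n11 'a': c→12
  n12 'ac': ·  [P2 ends]
  n13 'b': d→14
  n14 'bd': d→15  [P5 ends]
  n15 'bdd': b→16
  n16 'bddb': ·  [P3 ends]
  n17 'd': d→18
  n18 'dd': c→19
  n19 'ddc': e→20
  n20 'ddce': ·  [P4 ends]
  n21 'ee': c→22
  n22 'eec': d→23
  n23 'eecd': ·  [P6 ends]

Failure links (BFS by depth):
  fail(1) 'e': from fail(0)=0 chase 'e': 0 ⇒ 0;  out=∅∪out(0)=∅
  fail(7) 'c': from fail(0)=0 chase 'c': 0 ⇒ 0;  out=∅∪out(0)=∅
  fail(11) 'a': from fail(0)=0 chase 'a': 0 ⇒ 0;  out=∅∪out(0)=∅
  fail(13) 'b': from fail(0)=0 chase 'b': 0 ⇒ 0;  out=∅∪out(0)=∅
  fail(17) 'd': from fail(0)=0 chase 'd': 0 ⇒ 0;  out=∅∪out(0)=∅
  fail(2) 'ed': from fail(1)=0 chase 'd': 0 ⇒ 17;  out=∅∪out(17)=∅
  fail(8) 'cc': from fail(7)=0 chase 'c': 0 ⇒ 7;  out=∅∪out(7)=∅
  fail(12) 'ac': from fail(11)=0 chase 'c': 0 ⇒ 7;  out={2}∪out(7)={2}
  fail(14) 'bd': from fail(13)=0 chase 'd': 0 ⇒ 17;  out={5}∪out(17)={5}
  fail(18) 'dd': from fail(17)=0 chase 'd': 0 ⇒ 17;  out=∅∪out(17)=∅
  fail(21) 'ee': from fail(1)=0 chase 'e': 0 ⇒ 1;  out=∅∪out(1)=∅
  fail(3) 'ede': from fail(2)=17 chase 'e': 17→0 ⇒ 1;  out=∅∪out(1)=∅
  fail(9) 'cce': from fail(8)=7 chase 'e': 7→0 ⇒ 1;  out=∅∪out(1)=∅
  fail(15) 'bdd': from fail(14)=17 chase 'd': 17 ⇒ 18;  out=∅∪out(18)=∅
  fail(19) 'ddc': from fail(18)=17 chase 'c': 17→0 ⇒ 7;  out=∅∪out(7)=∅
  fail(22) 'eec': from fail(21)=1 chase 'c': 1→0 ⇒ 7;  out=∅∪out(7)=∅
  fail(4) 'edee': from fail(3)=1 chase 'e': 1 ⇒ 21;  out=∅∪out(21)=∅
  fail(10) 'ccee': from fail(9)=1 chase 'e': 1 ⇒ 21;  out={1}∪out(21)={1}
  fail(16) 'bddb': from fail(15)=18 chase 'b': 18→17→0 ⇒ 13;  out={3}∪out(13)={3}
  fail(20) 'ddce': from fail(19)=7 chase 'e': 7→0 ⇒ 1;  out={4}∪out(1)={4}
  fail(23) 'eecd': from fail(22)=7 chase 'd': 7→0 ⇒ 17;  out={6}∪out(17)={6}
  fail(5) 'edeec': from fail(4)=21 chase 'c': 21 ⇒ 22;  out=∅∪out(22)=∅
  fail(6) 'edeecd': from fail(5)=22 chase 'd': 22 ⇒ 23;  out={0}∪out(23)={0,6}

Text stream:
pos 0 'd': at 17
pos 1 'e': at 1 ·f
pos 2 'e': at 21
pos 3 'c': at 22
pos 4 'e': at 1 ·f
pos 5 'e': at 21
pos 6 'c': at 22
pos 7 'd': at 23  emit P6@[4:7]
pos 8 'd': at 18 ·f
pos 9 'e': at 1 ·f
pos 10 'e': at 21
pos 11 'c': at 22
pos 12 'd': at 23  emit P6@[9:12]
pos 13 'e': at 1 ·f
pos 14 'e': at 21
pos 15 'b': at 13 ·f
pos 16 'd': at 14  emit P5@[15:16]
pos 17 'd': at 15
pos 18 'c': at 19 ·f
pos 19 'e': at 20  emit P4@[16:19]
pos 20 'c': at 7 ·f
pos 21 'a': at 11 ·f
pos 22 'd': at 17 ·f
pos 23 'd': at 18
pos 24 'c': at 19
pos 25 'e': at 20  emit P4@[22:25]
pos 26 'b': at 13 ·f
pos 27 'd': at 14  emit P5@[26:27]
pos 28 'b': at 13 ·f
pos 29 'b': at 13 ·f
pos 30 'b': at 13 ·f
pos 31 'd': at 14  emit P5@[30:31]
pos 32 'c': at 7 ·f
pos 33 'c': at 8
pos 34 'e': at 9
pos 35 'e': at 10  emit P1@[32:35]
pos 36 'e': at 21 ·f
pos 37 'e': at 21 ·f
pos 38 'c': at 22
pos 39 'd': at 23  emit P6@[36:39]
pos 40 'b': at 13 ·f
pos 41 'd': at 14  emit P5@[40:41]
pos 42 'a': at 11 ·f
pos 43 'b': at 13 ·f
pos 44 'c': at 7 ·f
pos 45 'b': at 13 ·f
pos 46 'd': at 14  emit P5@[45:46]
pos 47 'd': at 15
pos 48 'e': at 1 ·f
pos 49 'c': at 7 ·f
pos 50 'd': at 17 ·f
pos 51 'e': at 1 ·f
pos 52 'c': at 7 ·f
pos 53 'a': at 11 ·f
pos 54 'c': at 12  emit P2@[53:54]
pos 55 'e': at 1 ·f
pos 56 'd': at 2
pos 57 'd': at 18 ·f
pos 58 'c': at 19
pos 59 'e': at 20  emit P4@[56:59]
pos 60 'e': at 21 ·f
pos 61 'c': at 22
pos 62 'd': at 23  emit P6@[59:62]
pos 63 'b': at 13 ·f

All matches (sorted): [[7,6],[12,6],[16,5],[19,4],[25,4],[27,5],[31,5],[35,1],[39,6],[41,5],[46,5],[54,2],[59,4],[62,6]]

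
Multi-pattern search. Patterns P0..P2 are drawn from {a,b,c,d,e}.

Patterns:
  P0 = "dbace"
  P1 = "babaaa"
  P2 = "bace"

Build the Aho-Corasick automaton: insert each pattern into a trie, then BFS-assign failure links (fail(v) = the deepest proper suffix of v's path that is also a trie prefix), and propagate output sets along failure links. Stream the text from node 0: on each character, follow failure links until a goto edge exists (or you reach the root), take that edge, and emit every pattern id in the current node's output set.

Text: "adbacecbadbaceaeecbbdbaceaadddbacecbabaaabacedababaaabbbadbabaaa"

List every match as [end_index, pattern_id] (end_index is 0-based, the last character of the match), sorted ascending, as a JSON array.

Build:
Trie (insert patterns):
  n0 'ε': b→6 d→1
  n1 'd': b→2
  n2 'db': a→3
  n3 'dba': c→4
  n4 'dbac': e→5
  n5 'dbace': ·  [P0 ends]
  n6 'b': a→7
  n7 'ba': b→8 c→12
  n8 'bab': a→9
  n9 'baba': a→10
  n10 'babaa': a→11
  n11 'babaaa': ·  [P1 ends]
  n12 'bac': e→13
  n13 'bace': ·  [P2 ends]

BFS fail/out derivation:
  fail(1) 'd': from fail(0)=0 chase 'd': 0 ⇒ 0;  out=∅∪out(0)=∅
  fail(6) 'b': from fail(0)=0 chase 'b': 0 ⇒ 0;  out=∅∪out(0)=∅
  fail(2) 'db': from fail(1)=0 chase 'b': 0 ⇒ 6;  out=∅∪out(6)=∅
  fail(7) 'ba': from fail(6)=0 chase 'a': 0 ⇒ 0;  out=∅∪out(0)=∅
  fail(3) 'dba': from fail(2)=6 chase 'a': 6 ⇒ 7;  out=∅∪out(7)=∅
  fail(8) 'bab': from fail(7)=0 chase 'b': 0 ⇒ 6;  out=∅∪out(6)=∅
  fail(12) 'bac': from fail(7)=0 chase 'c': 0 ⇒ 0;  out=∅∪out(0)=∅
  fail(4) 'dbac': from fail(3)=7 chase 'c': 7 ⇒ 12;  out=∅∪out(12)=∅
  fail(9) 'baba': from fail(8)=6 chase 'a': 6 ⇒ 7;  out=∅∪out(7)=∅
  fail(13) 'bace': from fail(12)=0 chase 'e': 0 ⇒ 0;  out={2}∪out(0)={2}
  fail(5) 'dbace': from fail(4)=12 chase 'e': 12 ⇒ 13;  out={0}∪out(13)={0,2}
  fail(10) 'babaa': from fail(9)=7 chase 'a': 7→0 ⇒ 0;  out=∅∪out(0)=∅
  fail(11) 'babaaa': from fail(10)=0 chase 'a': 0 ⇒ 0;  out={1}∪out(0)={1}

Text stream:
i=0 'a': node 0→0
i=1 'd': node 0→1
i=2 'b': node 1→2
i=3 'a': node 2→3
i=4 'c': node 3→4
i=5 'e': node 4→5  emit P0@[1:5],P2@[2:5]
i=6 'c': node 5→0 (fail-walked)
i=7 'b': node 0→6
i=8 'a': node 6→7
i=9 'd': node 7→1 (fail-walked)
i=10 'b': node 1→2
i=11 'a': node 2→3
i=12 'c': node 3→4
i=13 'e': node 4→5  emit P0@[9:13],P2@[10:13]
i=14 'a': node 5→0 (fail-walked)
i=15 'e': node 0→0
i=16 'e': node 0→0
i=17 'c': node 0→0
i=18 'b': node 0→6
i=19 'b': node 6→6 (fail-walked)
i=20 'd': node 6→1 (fail-walked)
i=21 'b': node 1→2
i=22 'a': node 2→3
i=23 'c': node 3→4
i=24 'e': node 4→5  emit P0@[20:24],P2@[21:24]
i=25 'a': node 5→0 (fail-walked)
i=26 'a': node 0→0
i=27 'd': node 0→1
i=28 'd': node 1→1 (fail-walked)
i=29 'd': node 1→1 (fail-walked)
i=30 'b': node 1→2
i=31 'a': node 2→3
i=32 'c': node 3→4
i=33 'e': node 4→5  emit P0@[29:33],P2@[30:33]
i=34 'c': node 5→0 (fail-walked)
i=35 'b': node 0→6
i=36 'a': node 6→7
i=37 'b': node 7→8
i=38 'a': node 8→9
i=39 'a': node 9→10
i=40 'a': node 10→11  emit P1@[35:40]
i=41 'b': node 11→6 (fail-walked)
i=42 'a': node 6→7
i=43 'c': node 7→12
i=44 'e': node 12→13  emit P2@[41:44]
i=45 'd': node 13→1 (fail-walked)
i=46 'a': node 1→0 (fail-walked)
i=47 'b': node 0→6
i=48 'a': node 6→7
i=49 'b': node 7→8
i=50 'a': node 8→9
i=51 'a': node 9→10
i=52 'a': node 10→11  emit P1@[47:52]
i=53 'b': node 11→6 (fail-walked)
i=54 'b': node 6→6 (fail-walked)
i=55 'b': node 6→6 (fail-walked)
i=56 'a': node 6→7
i=57 'd': node 7→1 (fail-walked)
i=58 'b': node 1→2
i=59 'a': node 2→3
i=60 'b': node 3→8 (fail-walked)
i=61 'a': node 8→9
i=62 'a': node 9→10
i=63 'a': node 10→11  emit P1@[58:63]

Matches: [[5,0],[5,2],[13,0],[13,2],[24,0],[24,2],[33,0],[33,2],[40,1],[44,2],[52,1],[63,1]]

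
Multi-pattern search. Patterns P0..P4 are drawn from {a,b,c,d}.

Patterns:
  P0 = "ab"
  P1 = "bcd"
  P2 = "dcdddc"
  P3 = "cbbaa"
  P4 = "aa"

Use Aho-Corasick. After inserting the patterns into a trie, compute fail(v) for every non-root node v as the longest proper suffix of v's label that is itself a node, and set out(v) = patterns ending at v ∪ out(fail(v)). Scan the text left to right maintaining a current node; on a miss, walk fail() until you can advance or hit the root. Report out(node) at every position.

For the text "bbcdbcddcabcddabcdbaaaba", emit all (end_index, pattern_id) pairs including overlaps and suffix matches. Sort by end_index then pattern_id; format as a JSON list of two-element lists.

Construct AC machine:
Trie (insert patterns):
  n0 'ε': a→1 b→3 c→12 d→6
  n1 'a': a→17 b→2
  n2 'ab': ·  ←P0
  n3 'b': c→4
  n4 'bc': d→5
  n5 'bcd': ·  ←P1
  n6 'd': c→7
  n7 'dc': d→8
  n8 'dcd': d→9
  n9 'dcdd': d→10
  n10 'dcddd': c→11
  n11 'dcdddc': ·  ←P2
  n12 'c': b→13
  n13 'cb': b→14
  n14 'cbb': a→15
  n15 'cbba': a→16
  n16 'cbbaa': ·  ←P3
  n17 'aa': ·  ←P4

BFS fail/out derivation:
  fail(1) 'a': from fail(0)=0 chase 'a': 0 ⇒ 0;  out=∅∪out(0)=∅
  fail(3) 'b': from fail(0)=0 chase 'b': 0 ⇒ 0;  out=∅∪out(0)=∅
  fail(6) 'd': from fail(0)=0 chase 'd': 0 ⇒ 0;  out=∅∪out(0)=∅
  fail(12) 'c': from fail(0)=0 chase 'c': 0 ⇒ 0;  out=∅∪out(0)=∅
  fail(2) 'ab': from fail(1)=0 chase 'b': 0 ⇒ 3;  out={0}∪out(3)={0}
  fail(4) 'bc': from fail(3)=0 chase 'c': 0 ⇒ 12;  out=∅∪out(12)=∅
  fail(7) 'dc': from fail(6)=0 chase 'c': 0 ⇒ 12;  out=∅∪out(12)=∅
  fail(13) 'cb': from fail(12)=0 chase 'b': 0 ⇒ 3;  out=∅∪out(3)=∅
  fail(17) 'aa': from fail(1)=0 chase 'a': 0 ⇒ 1;  out={4}∪out(1)={4}
  fail(5) 'bcd': from fail(4)=12 chase 'd': 12→0 ⇒ 6;  out={1}∪out(6)={1}
  fail(8) 'dcd': from fail(7)=12 chase 'd': 12→0 ⇒ 6;  out=∅∪out(6)=∅
  fail(14) 'cbb': from fail(13)=3 chase 'b': 3→0 ⇒ 3;  out=∅∪out(3)=∅
  fail(9) 'dcdd': from fail(8)=6 chase 'd': 6→0 ⇒ 6;  out=∅∪out(6)=∅
  fail(15) 'cbba': from fail(14)=3 chase 'a': 3→0 ⇒ 1;  out=∅∪out(1)=∅
  fail(10) 'dcddd': from fail(9)=6 chase 'd': 6→0 ⇒ 6;  out=∅∪out(6)=∅
  fail(16) 'cbbaa': from fail(15)=1 chase 'a': 1 ⇒ 17;  out={3}∪out(17)={3,4}
  fail(11) 'dcdddc': from fail(10)=6 chase 'c': 6 ⇒ 7;  out={2}∪out(7)={2}

Run:
pos 0 'b': at 3
pos 1 'b': at 3 (via fail)
pos 2 'c': at 4
pos 3 'd': at 5  → match P1@[1:3]
pos 4 'b': at 3 (via fail)
pos 5 'c': at 4
pos 6 'd': at 5  → match P1@[4:6]
pos 7 'd': at 6 (via fail)
pos 8 'c': at 7
pos 9 'a': at 1 (via fail)
pos 10 'b': at 2  → match P0@[9:10]
pos 11 'c': at 4 (via fail)
pos 12 'd': at 5  → match P1@[10:12]
pos 13 'd': at 6 (via fail)
pos 14 'a': at 1 (via fail)
pos 15 'b': at 2  → match P0@[14:15]
pos 16 'c': at 4 (via fail)
pos 17 'd': at 5  → match P1@[15:17]
pos 18 'b': at 3 (via fail)
pos 19 'a': at 1 (via fail)
pos 20 'a': at 17  → match P4@[19:20]
pos 21 'a': at 17 (via fail)  → match P4@[20:21]
pos 22 'b': at 2 (via fail)  → match P0@[21:22]
pos 23 'a': at 1 (via fail)

All matches (sorted): [[3,1],[6,1],[10,0],[12,1],[15,0],[17,1],[20,4],[21,4],[22,0]]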